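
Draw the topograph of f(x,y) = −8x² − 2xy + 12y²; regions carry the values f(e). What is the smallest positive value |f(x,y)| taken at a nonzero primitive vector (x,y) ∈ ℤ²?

descent: ρ → (12,2,-8)
descent: ρ → (-8,14,6)  [lands on river]
river: ρ → (6,10,-12)
river: ρ → (-12,14,4)
river: ρ → (4,18,-4)
river: ρ → (-4,14,12)
river: ρ → (12,10,-6)
river: ρ → (-6,14,8)
river: ρ → (8,18,-2)
river: ρ → (-2,18,8)
river: ρ → (8,14,-6)
river: ρ → (-6,10,12)
river: ρ → (12,14,-4)
river: ρ → (-4,18,4)
river: ρ → (4,14,-12)
river: ρ → (-12,10,6)
river: ρ → (6,14,-8)
river: ρ → (-8,18,2)
river: ρ → (2,18,-8)
closes: descent 2, river 18
min |a| on river = 2

2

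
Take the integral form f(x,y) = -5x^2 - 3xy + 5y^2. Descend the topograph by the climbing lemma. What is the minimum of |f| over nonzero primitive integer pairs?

descent: ρ → (5,3,-5)  [lands on river]
river: ρ → (-5,7,3)
river: ρ → (3,5,-7)
river: ρ → (-7,9,1)
river: ρ → (1,9,-7)
river: ρ → (-7,5,3)
river: ρ → (3,7,-5)
river: ρ → (-5,3,5)
river: ρ → (5,7,-3)
river: ρ → (-3,5,7)
river: ρ → (7,9,-1)
river: ρ → (-1,9,7)
river: ρ → (7,5,-3)
river: ρ → (-3,7,5)
closes: descent 1, river 14
min |a| on river = 1

1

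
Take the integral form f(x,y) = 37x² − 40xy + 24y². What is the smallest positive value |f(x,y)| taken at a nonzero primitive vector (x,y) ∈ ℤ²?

translate: b→34 (≡-40 mod 74), so (37,-40,24)→(37,34,21)
flip: (37,34,21)→(21,-34,37)
translate: b→8 (≡-34 mod 42), so (21,-34,37)→(21,8,24)
reduced (well bottom): (21,8,24) with a≤c, −a<b≤a
well minimum = a = 21

21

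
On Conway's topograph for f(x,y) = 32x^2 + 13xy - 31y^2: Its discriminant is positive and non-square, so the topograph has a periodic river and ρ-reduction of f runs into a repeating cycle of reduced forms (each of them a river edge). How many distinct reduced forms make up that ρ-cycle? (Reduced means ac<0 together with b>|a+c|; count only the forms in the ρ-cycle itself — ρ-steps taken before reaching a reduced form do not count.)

D = 4137, ⌊√D⌋ = 64
river: ρ → (-31,49,14)
river: ρ → (14,63,-3)
river: ρ → (-3,63,14)
river: ρ → (14,49,-31)
river: ρ → (-31,13,32)
river: ρ → (32,51,-12)
river: ρ → (-12,45,44)
river: ρ → (44,43,-13)
river: ρ → (-13,61,8)
river: ρ → (8,51,-48)
river: ρ → (-48,45,11)
river: ρ → (11,43,-52)
river: ρ → (-52,61,2)
river: ρ → (2,63,-21)
river: ρ → (-21,63,2)
river: ρ → (2,61,-52)
river: ρ → (-52,43,11)
river: ρ → (11,45,-48)
river: ρ → (-48,51,8)
river: ρ → (8,61,-13)
river: ρ → (-13,43,44)
river: ρ → (44,45,-12)
river: ρ → (-12,51,32)
river: ρ → (32,13,-31)
ρ-cycle length = 24 (tail of 0 descent steps not counted)

24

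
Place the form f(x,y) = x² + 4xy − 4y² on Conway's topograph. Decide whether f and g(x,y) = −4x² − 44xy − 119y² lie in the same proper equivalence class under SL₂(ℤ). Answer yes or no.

D₁ = 32, D₂ = 32
river cycle of f (length 2): (-4, 4, 1), (1, 4, -4)
river cycle of g (length 2): (-4, 4, 1), (1, 4, -4)
cycles coincide ⇒ equivalent

yes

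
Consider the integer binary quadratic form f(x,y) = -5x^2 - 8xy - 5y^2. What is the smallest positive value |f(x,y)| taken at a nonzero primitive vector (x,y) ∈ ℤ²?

translate: b→-2 (≡8 mod 10), so (5,8,5)→(5,-2,2)
flip: (5,-2,2)→(2,2,5)
reduced (well bottom): (2,2,5) with a≤c, −a<b≤a
well minimum |f| = |-2| = 2 (negative-definite)

2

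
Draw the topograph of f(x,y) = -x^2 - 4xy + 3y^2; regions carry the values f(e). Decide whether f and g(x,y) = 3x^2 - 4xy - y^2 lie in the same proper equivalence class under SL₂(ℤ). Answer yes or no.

D₁ = 28, D₂ = 28
river cycle of f (length 4): (3, 4, -1), (-1, 4, 3), (3, 2, -2), (-2, 2, 3)
river cycle of g (length 4): (-1, 4, 3), (3, 2, -2), (-2, 2, 3), (3, 4, -1)
cycles coincide ⇒ equivalent

yes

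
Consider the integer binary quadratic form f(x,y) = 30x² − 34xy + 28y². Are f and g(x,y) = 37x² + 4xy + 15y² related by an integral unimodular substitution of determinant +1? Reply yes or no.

D₁ = -2204, D₂ = -2204
f: translate: b→26 (≡-34 mod 60), so (30,-34,28)→(30,26,24)
f: flip: (30,26,24)→(24,-26,30)
f: translate: b→22 (≡-26 mod 48), so (24,-26,30)→(24,22,28)
f: reduced (well bottom): (24,22,28) with a≤c, −a<b≤a
g: flip: (37,4,15)→(15,-4,37)
g: reduced (well bottom): (15,-4,37) with a≤c, −a<b≤a
reduced forms (24, 22, 28) vs (15, -4, 37) ⇒ inequivalent

no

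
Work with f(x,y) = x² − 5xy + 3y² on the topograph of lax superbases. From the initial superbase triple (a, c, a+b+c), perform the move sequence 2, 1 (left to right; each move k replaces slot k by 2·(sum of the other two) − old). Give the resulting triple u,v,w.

start (1,3,-1) = (f(1,0),f(0,1),f(1,1))
replace slot 2: 2·(1+(-1)) − 3 = -3 → (1,-3,-1)
replace slot 1: 2·((-3)+(-1)) − 1 = -9 → (-9,-3,-1)

-9,-3,-1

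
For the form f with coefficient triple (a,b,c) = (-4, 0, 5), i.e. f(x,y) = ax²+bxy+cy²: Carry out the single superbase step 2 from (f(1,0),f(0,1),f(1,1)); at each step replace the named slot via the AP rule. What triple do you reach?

start (-4,5,1) = (f(1,0),f(0,1),f(1,1))
replace slot 2: 2·((-4)+1) − 5 = -11 → (-4,-11,1)

-4,-11,1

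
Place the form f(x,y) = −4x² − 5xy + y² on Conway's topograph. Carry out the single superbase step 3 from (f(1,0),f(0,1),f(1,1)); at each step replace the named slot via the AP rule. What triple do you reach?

start (-4,1,-8) = (f(1,0),f(0,1),f(1,1))
replace slot 3: 2·((-4)+1) − (-8) = 2 → (-4,1,2)

-4,1,2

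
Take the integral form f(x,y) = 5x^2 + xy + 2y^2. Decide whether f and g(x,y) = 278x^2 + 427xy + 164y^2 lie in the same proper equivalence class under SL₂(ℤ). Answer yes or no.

D₁ = -39, D₂ = -39
f: flip: (5,1,2)→(2,-1,5)
f: reduced (well bottom): (2,-1,5) with a≤c, −a<b≤a
g: translate: b→-129 (≡427 mod 556), so (278,427,164)→(278,-129,15)
g: flip: (278,-129,15)→(15,129,278)
g: translate: b→9 (≡129 mod 30), so (15,129,278)→(15,9,2)
g: flip: (15,9,2)→(2,-9,15)
g: translate: b→-1 (≡-9 mod 4), so (2,-9,15)→(2,-1,5)
g: reduced (well bottom): (2,-1,5) with a≤c, −a<b≤a
reduced forms (2, -1, 5) vs (2, -1, 5) ⇒ equivalent

yes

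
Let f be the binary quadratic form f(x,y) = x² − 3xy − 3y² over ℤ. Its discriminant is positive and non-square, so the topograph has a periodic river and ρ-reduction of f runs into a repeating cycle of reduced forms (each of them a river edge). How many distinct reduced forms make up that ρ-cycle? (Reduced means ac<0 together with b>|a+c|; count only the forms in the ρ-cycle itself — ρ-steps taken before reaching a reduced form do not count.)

D = 21, ⌊√D⌋ = 4
descent: ρ → (-3,3,1)  [lands on river]
river: ρ → (1,3,-3)
ρ-cycle length = 2 (tail of 1 descent step not counted)

2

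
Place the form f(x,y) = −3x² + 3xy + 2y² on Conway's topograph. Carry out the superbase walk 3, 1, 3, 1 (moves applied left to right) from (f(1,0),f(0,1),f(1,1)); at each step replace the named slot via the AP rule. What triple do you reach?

start (-3,2,2) = (f(1,0),f(0,1),f(1,1))
replace slot 3: 2·((-3)+2) − 2 = -4 → (-3,2,-4)
replace slot 1: 2·(2+(-4)) − (-3) = -1 → (-1,2,-4)
replace slot 3: 2·((-1)+2) − (-4) = 6 → (-1,2,6)
replace slot 1: 2·(2+6) − (-1) = 17 → (17,2,6)

17,2,6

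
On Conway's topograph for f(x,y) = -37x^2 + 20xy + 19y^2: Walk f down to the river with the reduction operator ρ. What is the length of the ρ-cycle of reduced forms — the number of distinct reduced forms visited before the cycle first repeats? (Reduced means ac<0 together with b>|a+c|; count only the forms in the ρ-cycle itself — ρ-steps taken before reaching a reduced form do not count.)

D = 3212, ⌊√D⌋ = 56
river: ρ → (19,56,-1)
river: ρ → (-1,56,19)
river: ρ → (19,20,-37)
river: ρ → (-37,54,2)
river: ρ → (2,54,-37)
river: ρ → (-37,20,19)
ρ-cycle length = 6 (tail of 0 descent steps not counted)

6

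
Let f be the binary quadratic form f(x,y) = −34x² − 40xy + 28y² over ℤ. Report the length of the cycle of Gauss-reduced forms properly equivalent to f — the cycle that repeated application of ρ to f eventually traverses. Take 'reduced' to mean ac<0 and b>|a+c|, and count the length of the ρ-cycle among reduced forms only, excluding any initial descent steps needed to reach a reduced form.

D = 5408, ⌊√D⌋ = 73
descent: ρ → (28,40,-34)  [lands on river]
river: ρ → (-34,28,34)
river: ρ → (34,40,-28)
river: ρ → (-28,72,2)
river: ρ → (2,72,-28)
river: ρ → (-28,40,34)
river: ρ → (34,28,-34)
river: ρ → (-34,40,28)
river: ρ → (28,72,-2)
river: ρ → (-2,72,28)
ρ-cycle length = 10 (tail of 1 descent step not counted)

10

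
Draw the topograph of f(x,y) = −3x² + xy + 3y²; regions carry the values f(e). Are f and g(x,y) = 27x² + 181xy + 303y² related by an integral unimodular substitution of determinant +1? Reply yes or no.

D₁ = 37, D₂ = 37
river cycle of f (length 6): (3, 5, -1), (-1, 5, 3), (3, 1, -3), (-3, 5, 1), (1, 5, -3), (-3, 1, 3)
river cycle of g (length 6): (3, 5, -1), (-1, 5, 3), (3, 1, -3), (-3, 5, 1), (1, 5, -3), (-3, 1, 3)
cycles coincide ⇒ equivalent

yes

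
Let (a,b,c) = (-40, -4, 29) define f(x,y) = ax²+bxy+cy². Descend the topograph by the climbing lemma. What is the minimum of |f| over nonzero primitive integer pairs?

descent: ρ → (29,62,-7)  [lands on river]
river: ρ → (-7,64,20)
river: ρ → (20,56,-19)
river: ρ → (-19,58,17)
river: ρ → (17,44,-40)
river: ρ → (-40,36,21)
river: ρ → (21,48,-28)
river: ρ → (-28,64,5)
river: ρ → (5,66,-15)
river: ρ → (-15,54,29)
closes: descent 1, river 10
min |a| on river = 5

5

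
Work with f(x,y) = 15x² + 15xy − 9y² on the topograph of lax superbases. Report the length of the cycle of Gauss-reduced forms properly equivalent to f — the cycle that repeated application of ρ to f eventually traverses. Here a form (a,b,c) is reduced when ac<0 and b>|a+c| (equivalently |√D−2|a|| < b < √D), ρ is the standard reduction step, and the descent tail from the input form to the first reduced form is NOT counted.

D = 765, ⌊√D⌋ = 27
river: ρ → (-9,21,9)
river: ρ → (9,15,-15)
river: ρ → (-15,15,9)
river: ρ → (9,21,-9)
river: ρ → (-9,15,15)
river: ρ → (15,15,-9)
ρ-cycle length = 6 (tail of 0 descent steps not counted)

6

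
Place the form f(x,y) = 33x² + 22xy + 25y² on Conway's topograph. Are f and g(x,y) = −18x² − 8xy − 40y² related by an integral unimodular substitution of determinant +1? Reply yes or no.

D₁ = -2816, D₂ = -2816
f: flip: (33,22,25)→(25,-22,33)
f: reduced (well bottom): (25,-22,33) with a≤c, −a<b≤a
g is negative-definite; reduce −g:
−g: reduced (well bottom): (18,8,40) with a≤c, −a<b≤a
flip sign back: reduced form of g is (-18,-8,-40)
reduced forms (25, -22, 33) vs (-18, -8, -40) ⇒ inequivalent

no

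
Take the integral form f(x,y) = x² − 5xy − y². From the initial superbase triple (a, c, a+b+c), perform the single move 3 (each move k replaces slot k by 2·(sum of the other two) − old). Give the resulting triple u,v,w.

start (1,-1,-5) = (f(1,0),f(0,1),f(1,1))
replace slot 3: 2·(1+(-1)) − (-5) = 5 → (1,-1,5)

1,-1,5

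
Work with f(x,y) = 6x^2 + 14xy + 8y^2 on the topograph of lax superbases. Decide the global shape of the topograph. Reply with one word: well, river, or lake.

D = b²−4ac = 14² − 4·6·8 = 4
D = 2² is a perfect square ⇒ form factors over ℤ ⇒ lakes

lake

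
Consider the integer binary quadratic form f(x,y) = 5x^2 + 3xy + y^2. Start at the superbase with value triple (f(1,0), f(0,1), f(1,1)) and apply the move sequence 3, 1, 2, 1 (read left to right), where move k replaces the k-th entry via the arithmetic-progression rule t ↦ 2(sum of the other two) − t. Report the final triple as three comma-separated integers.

start (5,1,9) = (f(1,0),f(0,1),f(1,1))
replace slot 3: 2·(5+1) − 9 = 3 → (5,1,3)
replace slot 1: 2·(1+3) − 5 = 3 → (3,1,3)
replace slot 2: 2·(3+3) − 1 = 11 → (3,11,3)
replace slot 1: 2·(11+3) − 3 = 25 → (25,11,3)

25,11,3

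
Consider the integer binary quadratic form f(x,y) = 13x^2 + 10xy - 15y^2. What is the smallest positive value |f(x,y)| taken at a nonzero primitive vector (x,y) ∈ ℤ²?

river: ρ → (-15,20,8)
river: ρ → (8,28,-3)
river: ρ → (-3,26,17)
river: ρ → (17,8,-12)
river: ρ → (-12,16,13)
river: ρ → (13,10,-15)
closes: descent 0, river 6
min |a| on river = 3

3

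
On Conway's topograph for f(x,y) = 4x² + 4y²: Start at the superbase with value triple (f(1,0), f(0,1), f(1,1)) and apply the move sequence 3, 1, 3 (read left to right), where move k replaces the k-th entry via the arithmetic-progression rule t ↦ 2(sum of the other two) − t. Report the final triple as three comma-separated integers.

start (4,4,8) = (f(1,0),f(0,1),f(1,1))
replace slot 3: 2·(4+4) − 8 = 8 → (4,4,8)
replace slot 1: 2·(4+8) − 4 = 20 → (20,4,8)
replace slot 3: 2·(20+4) − 8 = 40 → (20,4,40)

20,4,40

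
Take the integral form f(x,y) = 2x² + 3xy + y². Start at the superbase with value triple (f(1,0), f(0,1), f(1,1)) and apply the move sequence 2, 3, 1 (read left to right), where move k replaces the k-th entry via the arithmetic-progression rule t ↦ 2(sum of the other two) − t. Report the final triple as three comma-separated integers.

start (2,1,6) = (f(1,0),f(0,1),f(1,1))
replace slot 2: 2·(2+6) − 1 = 15 → (2,15,6)
replace slot 3: 2·(2+15) − 6 = 28 → (2,15,28)
replace slot 1: 2·(15+28) − 2 = 84 → (84,15,28)

84,15,28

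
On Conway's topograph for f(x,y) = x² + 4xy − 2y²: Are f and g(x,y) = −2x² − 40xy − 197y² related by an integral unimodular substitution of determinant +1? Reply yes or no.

D₁ = 24, D₂ = 24
river cycle of f (length 2): (-2, 4, 1), (1, 4, -2)
river cycle of g (length 2): (-2, 4, 1), (1, 4, -2)
cycles coincide ⇒ equivalent

yes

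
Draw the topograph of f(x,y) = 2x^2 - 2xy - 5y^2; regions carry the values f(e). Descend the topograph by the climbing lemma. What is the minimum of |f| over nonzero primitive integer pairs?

descent: ρ → (-5,2,2)
descent: ρ → (2,6,-1)  [lands on river]
river: ρ → (-1,6,2)
closes: descent 2, river 2
min |a| on river = 1

1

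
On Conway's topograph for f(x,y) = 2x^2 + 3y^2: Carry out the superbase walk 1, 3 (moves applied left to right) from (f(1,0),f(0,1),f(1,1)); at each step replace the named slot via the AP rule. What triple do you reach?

start (2,3,5) = (f(1,0),f(0,1),f(1,1))
replace slot 1: 2·(3+5) − 2 = 14 → (14,3,5)
replace slot 3: 2·(14+3) − 5 = 29 → (14,3,29)

14,3,29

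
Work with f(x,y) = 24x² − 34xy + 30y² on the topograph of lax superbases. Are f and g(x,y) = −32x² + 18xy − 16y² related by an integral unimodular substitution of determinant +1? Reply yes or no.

D₁ = -1724, D₂ = -1724
f: translate: b→14 (≡-34 mod 48), so (24,-34,30)→(24,14,20)
f: flip: (24,14,20)→(20,-14,24)
f: reduced (well bottom): (20,-14,24) with a≤c, −a<b≤a
g is negative-definite; reduce −g:
−g: flip: (32,-18,16)→(16,18,32)
−g: translate: b→-14 (≡18 mod 32), so (16,18,32)→(16,-14,30)
−g: reduced (well bottom): (16,-14,30) with a≤c, −a<b≤a
flip sign back: reduced form of g is (-16,14,-30)
reduced forms (20, -14, 24) vs (-16, 14, -30) ⇒ inequivalent

no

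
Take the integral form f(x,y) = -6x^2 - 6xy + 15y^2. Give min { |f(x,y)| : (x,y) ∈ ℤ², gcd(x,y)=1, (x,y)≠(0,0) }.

descent: ρ → (15,6,-6)
descent: ρ → (-6,18,3)  [lands on river]
river: ρ → (3,18,-6)
closes: descent 2, river 2
min |a| on river = 3

3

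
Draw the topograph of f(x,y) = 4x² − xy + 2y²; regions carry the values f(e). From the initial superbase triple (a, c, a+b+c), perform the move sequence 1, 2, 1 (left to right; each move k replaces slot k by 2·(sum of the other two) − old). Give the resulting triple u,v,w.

start (4,2,5) = (f(1,0),f(0,1),f(1,1))
replace slot 1: 2·(2+5) − 4 = 10 → (10,2,5)
replace slot 2: 2·(10+5) − 2 = 28 → (10,28,5)
replace slot 1: 2·(28+5) − 10 = 56 → (56,28,5)

56,28,5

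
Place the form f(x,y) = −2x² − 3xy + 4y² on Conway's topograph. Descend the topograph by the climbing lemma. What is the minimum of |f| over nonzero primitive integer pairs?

descent: ρ → (4,3,-2)  [lands on river]
river: ρ → (-2,5,2)
river: ρ → (2,3,-4)
river: ρ → (-4,5,1)
river: ρ → (1,5,-4)
river: ρ → (-4,3,2)
river: ρ → (2,5,-2)
river: ρ → (-2,3,4)
river: ρ → (4,5,-1)
river: ρ → (-1,5,4)
closes: descent 1, river 10
min |a| on river = 1

1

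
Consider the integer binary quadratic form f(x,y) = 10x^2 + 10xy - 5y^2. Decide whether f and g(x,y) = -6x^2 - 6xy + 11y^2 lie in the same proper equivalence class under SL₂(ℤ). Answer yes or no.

D₁ = 300, D₂ = 300
river cycle of f (length 2): (-5, 10, 10), (10, 10, -5)
river cycle of g (length 4): (11, 6, -6), (-6, 6, 11), (11, 16, -1), (-1, 16, 11)
cycles differ ⇒ inequivalent

no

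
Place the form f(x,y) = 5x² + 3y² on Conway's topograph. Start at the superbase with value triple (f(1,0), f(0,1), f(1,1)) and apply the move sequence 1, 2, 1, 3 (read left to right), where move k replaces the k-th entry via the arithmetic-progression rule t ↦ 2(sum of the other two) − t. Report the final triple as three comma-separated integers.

start (5,3,8) = (f(1,0),f(0,1),f(1,1))
replace slot 1: 2·(3+8) − 5 = 17 → (17,3,8)
replace slot 2: 2·(17+8) − 3 = 47 → (17,47,8)
replace slot 1: 2·(47+8) − 17 = 93 → (93,47,8)
replace slot 3: 2·(93+47) − 8 = 272 → (93,47,272)

93,47,272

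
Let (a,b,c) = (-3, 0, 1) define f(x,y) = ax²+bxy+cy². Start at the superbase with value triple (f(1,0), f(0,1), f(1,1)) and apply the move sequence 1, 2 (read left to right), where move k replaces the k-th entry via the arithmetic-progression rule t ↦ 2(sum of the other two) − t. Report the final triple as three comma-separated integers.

start (-3,1,-2) = (f(1,0),f(0,1),f(1,1))
replace slot 1: 2·(1+(-2)) − (-3) = 1 → (1,1,-2)
replace slot 2: 2·(1+(-2)) − 1 = -3 → (1,-3,-2)

1,-3,-2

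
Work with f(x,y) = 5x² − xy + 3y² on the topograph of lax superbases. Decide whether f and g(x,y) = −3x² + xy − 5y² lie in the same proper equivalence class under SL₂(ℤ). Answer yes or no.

D₁ = -59, D₂ = -59
f: flip: (5,-1,3)→(3,1,5)
f: reduced (well bottom): (3,1,5) with a≤c, −a<b≤a
g is negative-definite; reduce −g:
−g: reduced (well bottom): (3,-1,5) with a≤c, −a<b≤a
flip sign back: reduced form of g is (-3,1,-5)
reduced forms (3, 1, 5) vs (-3, 1, -5) ⇒ inequivalent

no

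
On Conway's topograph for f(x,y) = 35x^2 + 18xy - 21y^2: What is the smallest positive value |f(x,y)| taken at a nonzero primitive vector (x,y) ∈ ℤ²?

river: ρ → (-21,24,32)
river: ρ → (32,40,-13)
river: ρ → (-13,38,35)
river: ρ → (35,32,-16)
river: ρ → (-16,32,35)
river: ρ → (35,38,-13)
river: ρ → (-13,40,32)
river: ρ → (32,24,-21)
river: ρ → (-21,18,35)
river: ρ → (35,52,-4)
river: ρ → (-4,52,35)
river: ρ → (35,18,-21)
closes: descent 0, river 12
min |a| on river = 4

4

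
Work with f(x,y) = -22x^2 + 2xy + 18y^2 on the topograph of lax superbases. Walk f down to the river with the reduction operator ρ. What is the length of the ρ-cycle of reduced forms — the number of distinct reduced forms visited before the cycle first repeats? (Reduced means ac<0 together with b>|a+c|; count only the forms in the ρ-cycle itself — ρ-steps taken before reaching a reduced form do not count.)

D = 1588, ⌊√D⌋ = 39
descent: ρ → (18,34,-6)  [lands on river]
river: ρ → (-6,38,6)
river: ρ → (6,34,-18)
river: ρ → (-18,38,2)
river: ρ → (2,38,-18)
river: ρ → (-18,34,6)
river: ρ → (6,38,-6)
river: ρ → (-6,34,18)
river: ρ → (18,38,-2)
river: ρ → (-2,38,18)
ρ-cycle length = 10 (tail of 1 descent step not counted)

10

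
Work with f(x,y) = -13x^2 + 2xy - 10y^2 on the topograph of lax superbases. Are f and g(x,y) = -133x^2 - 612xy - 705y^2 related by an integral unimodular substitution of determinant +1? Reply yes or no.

D₁ = -516, D₂ = -516
f is negative-definite; reduce −f:
−f: flip: (13,-2,10)→(10,2,13)
−f: reduced (well bottom): (10,2,13) with a≤c, −a<b≤a
flip sign back: reduced form of f is (-10,-2,-13)
g is negative-definite; reduce −g:
−g: translate: b→80 (≡612 mod 266), so (133,612,705)→(133,80,13)
−g: flip: (133,80,13)→(13,-80,133)
−g: translate: b→-2 (≡-80 mod 26), so (13,-80,133)→(13,-2,10)
−g: flip: (13,-2,10)→(10,2,13)
−g: reduced (well bottom): (10,2,13) with a≤c, −a<b≤a
flip sign back: reduced form of g is (-10,-2,-13)
reduced forms (-10, -2, -13) vs (-10, -2, -13) ⇒ equivalent

yes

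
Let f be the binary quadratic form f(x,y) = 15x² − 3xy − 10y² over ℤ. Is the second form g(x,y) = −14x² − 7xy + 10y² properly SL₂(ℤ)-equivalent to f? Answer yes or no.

D₁ = 609, D₂ = 609
river cycle of f (length 16): (-10, 23, 2), (2, 21, -21), (-21, 21, 2), (2, 23, -10), (-10, 17, 8), (8, 15, -12), (-12, 9, 11), (11, 13, -10), (-10, 7, 14), (14, 21, -3), … (6 more)
river cycle of g (length 16): (10, 7, -14), (-14, 21, 3), (3, 21, -14), (-14, 7, 10), (10, 13, -11), (-11, 9, 12), (12, 15, -8), (-8, 17, 10), (10, 23, -2), (-2, 21, 21), … (6 more)
cycles differ ⇒ inequivalent

no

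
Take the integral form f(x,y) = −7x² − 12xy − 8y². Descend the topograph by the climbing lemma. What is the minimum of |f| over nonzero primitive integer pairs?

translate: b→-2 (≡12 mod 14), so (7,12,8)→(7,-2,3)
flip: (7,-2,3)→(3,2,7)
reduced (well bottom): (3,2,7) with a≤c, −a<b≤a
well minimum |f| = |-3| = 3 (negative-definite)

3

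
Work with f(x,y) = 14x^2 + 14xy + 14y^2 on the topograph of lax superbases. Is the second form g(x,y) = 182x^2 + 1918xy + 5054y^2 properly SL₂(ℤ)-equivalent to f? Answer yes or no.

D₁ = -588, D₂ = -588
f: reduced (well bottom): (14,14,14) with a≤c, −a<b≤a
g: translate: b→98 (≡1918 mod 364), so (182,1918,5054)→(182,98,14)
g: flip: (182,98,14)→(14,-98,182)
g: translate: b→14 (≡-98 mod 28), so (14,-98,182)→(14,14,14)
g: reduced (well bottom): (14,14,14) with a≤c, −a<b≤a
reduced forms (14, 14, 14) vs (14, 14, 14) ⇒ equivalent

yes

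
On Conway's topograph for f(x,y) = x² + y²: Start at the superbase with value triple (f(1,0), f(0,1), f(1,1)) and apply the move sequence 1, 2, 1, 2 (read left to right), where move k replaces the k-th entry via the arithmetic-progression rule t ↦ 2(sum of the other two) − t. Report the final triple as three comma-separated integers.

start (1,1,2) = (f(1,0),f(0,1),f(1,1))
replace slot 1: 2·(1+2) − 1 = 5 → (5,1,2)
replace slot 2: 2·(5+2) − 1 = 13 → (5,13,2)
replace slot 1: 2·(13+2) − 5 = 25 → (25,13,2)
replace slot 2: 2·(25+2) − 13 = 41 → (25,41,2)

25,41,2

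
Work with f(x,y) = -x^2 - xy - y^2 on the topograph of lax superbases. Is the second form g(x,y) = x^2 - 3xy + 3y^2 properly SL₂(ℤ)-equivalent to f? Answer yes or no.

D₁ = -3, D₂ = -3
f is negative-definite; reduce −f:
−f: reduced (well bottom): (1,1,1) with a≤c, −a<b≤a
flip sign back: reduced form of f is (-1,-1,-1)
g: translate: b→1 (≡-3 mod 2), so (1,-3,3)→(1,1,1)
g: reduced (well bottom): (1,1,1) with a≤c, −a<b≤a
reduced forms (-1, -1, -1) vs (1, 1, 1) ⇒ inequivalent

no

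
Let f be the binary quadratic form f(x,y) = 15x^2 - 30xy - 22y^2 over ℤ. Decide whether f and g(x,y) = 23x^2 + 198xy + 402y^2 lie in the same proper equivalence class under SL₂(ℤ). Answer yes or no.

D₁ = 2220, D₂ = 2220
river cycle of f (length 8): (-22, 30, 15), (15, 30, -22), (-22, 14, 23), (23, 32, -13), (-13, 46, 2), (2, 46, -13), (-13, 32, 23), (23, 14, -22)
river cycle of g (length 8): (23, 14, -22), (-22, 30, 15), (15, 30, -22), (-22, 14, 23), (23, 32, -13), (-13, 46, 2), (2, 46, -13), (-13, 32, 23)
cycles coincide ⇒ equivalent

yes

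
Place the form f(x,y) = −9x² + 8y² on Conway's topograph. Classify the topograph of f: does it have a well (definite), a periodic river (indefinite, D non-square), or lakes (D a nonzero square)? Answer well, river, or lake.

D = b²−4ac = 0² − 4·(-9)·8 = 288
D > 0 non-square ⇒ indefinite ⇒ periodic river

river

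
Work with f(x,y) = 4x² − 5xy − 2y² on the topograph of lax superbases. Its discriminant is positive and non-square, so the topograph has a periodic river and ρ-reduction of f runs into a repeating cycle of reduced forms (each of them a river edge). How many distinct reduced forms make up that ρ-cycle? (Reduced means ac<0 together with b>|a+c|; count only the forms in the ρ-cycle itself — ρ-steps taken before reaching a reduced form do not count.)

D = 57, ⌊√D⌋ = 7
descent: ρ → (-2,5,4)  [lands on river]
river: ρ → (4,3,-3)
river: ρ → (-3,3,4)
river: ρ → (4,5,-2)
river: ρ → (-2,7,1)
river: ρ → (1,7,-2)
ρ-cycle length = 6 (tail of 1 descent step not counted)

6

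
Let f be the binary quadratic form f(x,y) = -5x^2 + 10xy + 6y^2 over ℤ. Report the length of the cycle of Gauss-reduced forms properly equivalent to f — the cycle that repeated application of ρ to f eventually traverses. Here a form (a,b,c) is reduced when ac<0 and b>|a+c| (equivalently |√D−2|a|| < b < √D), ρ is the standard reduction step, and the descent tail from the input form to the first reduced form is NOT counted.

D = 220, ⌊√D⌋ = 14
river: ρ → (6,14,-1)
river: ρ → (-1,14,6)
river: ρ → (6,10,-5)
river: ρ → (-5,10,6)
ρ-cycle length = 4 (tail of 0 descent steps not counted)

4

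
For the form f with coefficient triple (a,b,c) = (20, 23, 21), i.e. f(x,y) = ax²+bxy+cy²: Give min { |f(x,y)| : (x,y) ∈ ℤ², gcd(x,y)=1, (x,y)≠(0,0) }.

translate: b→-17 (≡23 mod 40), so (20,23,21)→(20,-17,18)
flip: (20,-17,18)→(18,17,20)
reduced (well bottom): (18,17,20) with a≤c, −a<b≤a
well minimum = a = 18

18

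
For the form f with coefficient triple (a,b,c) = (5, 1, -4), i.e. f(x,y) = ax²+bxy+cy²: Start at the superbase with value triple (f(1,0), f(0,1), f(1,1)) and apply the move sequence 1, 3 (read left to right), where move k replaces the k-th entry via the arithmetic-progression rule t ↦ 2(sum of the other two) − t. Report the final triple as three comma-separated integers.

start (5,-4,2) = (f(1,0),f(0,1),f(1,1))
replace slot 1: 2·((-4)+2) − 5 = -9 → (-9,-4,2)
replace slot 3: 2·((-9)+(-4)) − 2 = -28 → (-9,-4,-28)

-9,-4,-28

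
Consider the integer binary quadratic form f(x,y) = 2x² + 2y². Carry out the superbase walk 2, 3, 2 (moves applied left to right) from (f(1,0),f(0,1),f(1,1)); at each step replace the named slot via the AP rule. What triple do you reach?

start (2,2,4) = (f(1,0),f(0,1),f(1,1))
replace slot 2: 2·(2+4) − 2 = 10 → (2,10,4)
replace slot 3: 2·(2+10) − 4 = 20 → (2,10,20)
replace slot 2: 2·(2+20) − 10 = 34 → (2,34,20)

2,34,20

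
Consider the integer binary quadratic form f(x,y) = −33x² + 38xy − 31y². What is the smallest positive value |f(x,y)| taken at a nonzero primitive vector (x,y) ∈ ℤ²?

translate: b→28 (≡-38 mod 66), so (33,-38,31)→(33,28,26)
flip: (33,28,26)→(26,-28,33)
translate: b→24 (≡-28 mod 52), so (26,-28,33)→(26,24,31)
reduced (well bottom): (26,24,31) with a≤c, −a<b≤a
well minimum |f| = |-26| = 26 (negative-definite)

26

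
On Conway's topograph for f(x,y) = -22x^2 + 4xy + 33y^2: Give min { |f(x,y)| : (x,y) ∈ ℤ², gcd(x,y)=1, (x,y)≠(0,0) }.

descent: ρ → (33,-4,-22)
descent: ρ → (-22,48,7)  [lands on river]
river: ρ → (7,50,-15)
river: ρ → (-15,40,22)
river: ρ → (22,48,-7)
river: ρ → (-7,50,15)
river: ρ → (15,40,-22)
closes: descent 2, river 6
min |a| on river = 7

7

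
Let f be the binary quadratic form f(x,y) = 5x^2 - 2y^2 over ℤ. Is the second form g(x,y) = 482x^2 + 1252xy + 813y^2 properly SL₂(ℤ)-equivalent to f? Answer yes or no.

D₁ = 40, D₂ = 40
river cycle of f (length 6): (-2, 4, 3), (3, 2, -3), (-3, 4, 2), (2, 4, -3), (-3, 2, 3), (3, 4, -2)
river cycle of g (length 6): (-2, 4, 3), (3, 2, -3), (-3, 4, 2), (2, 4, -3), (-3, 2, 3), (3, 4, -2)
cycles coincide ⇒ equivalent

yes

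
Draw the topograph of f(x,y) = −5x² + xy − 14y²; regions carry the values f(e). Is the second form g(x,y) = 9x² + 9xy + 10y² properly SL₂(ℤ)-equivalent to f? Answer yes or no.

D₁ = -279, D₂ = -279
f is negative-definite; reduce −f:
−f: reduced (well bottom): (5,-1,14) with a≤c, −a<b≤a
flip sign back: reduced form of f is (-5,1,-14)
g: reduced (well bottom): (9,9,10) with a≤c, −a<b≤a
reduced forms (-5, 1, -14) vs (9, 9, 10) ⇒ inequivalent

no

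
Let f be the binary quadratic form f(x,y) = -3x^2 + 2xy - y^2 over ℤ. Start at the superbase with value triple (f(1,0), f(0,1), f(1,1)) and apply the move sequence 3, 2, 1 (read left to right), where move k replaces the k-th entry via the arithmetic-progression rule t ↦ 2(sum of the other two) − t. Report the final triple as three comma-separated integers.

start (-3,-1,-2) = (f(1,0),f(0,1),f(1,1))
replace slot 3: 2·((-3)+(-1)) − (-2) = -6 → (-3,-1,-6)
replace slot 2: 2·((-3)+(-6)) − (-1) = -17 → (-3,-17,-6)
replace slot 1: 2·((-17)+(-6)) − (-3) = -43 → (-43,-17,-6)

-43,-17,-6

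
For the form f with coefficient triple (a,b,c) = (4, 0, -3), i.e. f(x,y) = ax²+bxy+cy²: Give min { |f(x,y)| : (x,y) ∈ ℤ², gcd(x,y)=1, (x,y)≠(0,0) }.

descent: ρ → (-3,6,1)  [lands on river]
river: ρ → (1,6,-3)
closes: descent 1, river 2
min |a| on river = 1

1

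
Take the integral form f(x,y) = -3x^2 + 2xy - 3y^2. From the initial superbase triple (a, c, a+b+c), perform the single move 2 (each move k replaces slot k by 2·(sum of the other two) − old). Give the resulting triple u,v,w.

start (-3,-3,-4) = (f(1,0),f(0,1),f(1,1))
replace slot 2: 2·((-3)+(-4)) − (-3) = -11 → (-3,-11,-4)

-3,-11,-4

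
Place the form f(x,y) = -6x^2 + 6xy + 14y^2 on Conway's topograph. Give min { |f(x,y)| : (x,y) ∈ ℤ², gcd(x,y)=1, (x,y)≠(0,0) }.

descent: ρ → (14,-6,-6)
descent: ρ → (-6,18,2)  [lands on river]
river: ρ → (2,18,-6)
closes: descent 2, river 2
min |a| on river = 2

2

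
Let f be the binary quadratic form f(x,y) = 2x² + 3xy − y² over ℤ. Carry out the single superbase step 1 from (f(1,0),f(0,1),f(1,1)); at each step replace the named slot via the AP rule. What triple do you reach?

start (2,-1,4) = (f(1,0),f(0,1),f(1,1))
replace slot 1: 2·((-1)+4) − 2 = 4 → (4,-1,4)

4,-1,4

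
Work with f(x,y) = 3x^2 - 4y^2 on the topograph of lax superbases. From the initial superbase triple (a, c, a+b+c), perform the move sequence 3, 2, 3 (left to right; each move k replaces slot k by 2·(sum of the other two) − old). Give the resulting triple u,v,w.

start (3,-4,-1) = (f(1,0),f(0,1),f(1,1))
replace slot 3: 2·(3+(-4)) − (-1) = -1 → (3,-4,-1)
replace slot 2: 2·(3+(-1)) − (-4) = 8 → (3,8,-1)
replace slot 3: 2·(3+8) − (-1) = 23 → (3,8,23)

3,8,23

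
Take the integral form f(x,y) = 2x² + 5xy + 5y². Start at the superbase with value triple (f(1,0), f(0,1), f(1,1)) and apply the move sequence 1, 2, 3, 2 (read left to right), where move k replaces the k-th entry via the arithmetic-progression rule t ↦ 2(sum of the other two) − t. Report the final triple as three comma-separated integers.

start (2,5,12) = (f(1,0),f(0,1),f(1,1))
replace slot 1: 2·(5+12) − 2 = 32 → (32,5,12)
replace slot 2: 2·(32+12) − 5 = 83 → (32,83,12)
replace slot 3: 2·(32+83) − 12 = 218 → (32,83,218)
replace slot 2: 2·(32+218) − 83 = 417 → (32,417,218)

32,417,218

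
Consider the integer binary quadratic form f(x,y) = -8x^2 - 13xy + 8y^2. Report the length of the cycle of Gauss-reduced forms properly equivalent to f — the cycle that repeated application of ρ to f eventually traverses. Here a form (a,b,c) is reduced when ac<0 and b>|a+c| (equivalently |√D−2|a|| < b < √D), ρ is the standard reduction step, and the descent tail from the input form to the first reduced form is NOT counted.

D = 425, ⌊√D⌋ = 20
descent: ρ → (8,13,-8)  [lands on river]
river: ρ → (-8,19,2)
river: ρ → (2,17,-17)
river: ρ → (-17,17,2)
river: ρ → (2,19,-8)
river: ρ → (-8,13,8)
river: ρ → (8,19,-2)
river: ρ → (-2,17,17)
river: ρ → (17,17,-2)
river: ρ → (-2,19,8)
ρ-cycle length = 10 (tail of 1 descent step not counted)

10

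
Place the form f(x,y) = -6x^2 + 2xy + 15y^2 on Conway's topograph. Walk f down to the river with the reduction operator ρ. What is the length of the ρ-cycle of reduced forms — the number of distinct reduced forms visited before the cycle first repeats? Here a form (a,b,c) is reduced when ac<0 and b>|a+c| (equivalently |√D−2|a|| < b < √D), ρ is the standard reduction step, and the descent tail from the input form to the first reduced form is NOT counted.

D = 364, ⌊√D⌋ = 19
descent: ρ → (15,-2,-6)
descent: ρ → (-6,14,7)  [lands on river]
river: ρ → (7,14,-6)
river: ρ → (-6,10,11)
river: ρ → (11,12,-5)
river: ρ → (-5,18,2)
river: ρ → (2,18,-5)
river: ρ → (-5,12,11)
river: ρ → (11,10,-6)
ρ-cycle length = 8 (tail of 2 descent steps not counted)

8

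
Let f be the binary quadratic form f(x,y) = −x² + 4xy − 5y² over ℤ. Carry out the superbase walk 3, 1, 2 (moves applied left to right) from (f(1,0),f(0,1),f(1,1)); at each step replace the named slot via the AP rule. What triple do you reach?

start (-1,-5,-2) = (f(1,0),f(0,1),f(1,1))
replace slot 3: 2·((-1)+(-5)) − (-2) = -10 → (-1,-5,-10)
replace slot 1: 2·((-5)+(-10)) − (-1) = -29 → (-29,-5,-10)
replace slot 2: 2·((-29)+(-10)) − (-5) = -73 → (-29,-73,-10)

-29,-73,-10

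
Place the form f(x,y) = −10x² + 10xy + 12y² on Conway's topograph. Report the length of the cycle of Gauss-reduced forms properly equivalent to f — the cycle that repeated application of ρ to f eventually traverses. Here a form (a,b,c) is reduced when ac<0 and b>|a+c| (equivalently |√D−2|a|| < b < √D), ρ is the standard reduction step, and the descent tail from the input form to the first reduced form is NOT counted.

D = 580, ⌊√D⌋ = 24
river: ρ → (12,14,-8)
river: ρ → (-8,18,8)
river: ρ → (8,14,-12)
river: ρ → (-12,10,10)
river: ρ → (10,10,-12)
river: ρ → (-12,14,8)
river: ρ → (8,18,-8)
river: ρ → (-8,14,12)
river: ρ → (12,10,-10)
river: ρ → (-10,10,12)
ρ-cycle length = 10 (tail of 0 descent steps not counted)

10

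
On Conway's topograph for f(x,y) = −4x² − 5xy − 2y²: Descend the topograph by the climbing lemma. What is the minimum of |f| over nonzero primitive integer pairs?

translate: b→-3 (≡5 mod 8), so (4,5,2)→(4,-3,1)
flip: (4,-3,1)→(1,3,4)
translate: b→1 (≡3 mod 2), so (1,3,4)→(1,1,2)
reduced (well bottom): (1,1,2) with a≤c, −a<b≤a
well minimum |f| = |-1| = 1 (negative-definite)

1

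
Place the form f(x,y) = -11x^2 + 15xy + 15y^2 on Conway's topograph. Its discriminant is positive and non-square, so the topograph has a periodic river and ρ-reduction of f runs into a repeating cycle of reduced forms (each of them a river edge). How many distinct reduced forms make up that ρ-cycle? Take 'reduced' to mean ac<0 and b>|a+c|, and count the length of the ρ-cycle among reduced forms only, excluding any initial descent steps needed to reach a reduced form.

D = 885, ⌊√D⌋ = 29
river: ρ → (15,15,-11)
river: ρ → (-11,29,1)
river: ρ → (1,29,-11)
river: ρ → (-11,15,15)
ρ-cycle length = 4 (tail of 0 descent steps not counted)

4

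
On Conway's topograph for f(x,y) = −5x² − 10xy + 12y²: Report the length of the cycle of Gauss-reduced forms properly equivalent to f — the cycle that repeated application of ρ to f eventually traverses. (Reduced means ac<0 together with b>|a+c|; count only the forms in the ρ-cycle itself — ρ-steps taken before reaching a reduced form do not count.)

D = 340, ⌊√D⌋ = 18
descent: ρ → (12,10,-5)  [lands on river]
river: ρ → (-5,10,12)
river: ρ → (12,14,-3)
river: ρ → (-3,16,7)
river: ρ → (7,12,-7)
river: ρ → (-7,16,3)
river: ρ → (3,14,-12)
river: ρ → (-12,10,5)
river: ρ → (5,10,-12)
river: ρ → (-12,14,3)
river: ρ → (3,16,-7)
river: ρ → (-7,12,7)
river: ρ → (7,16,-3)
river: ρ → (-3,14,12)
ρ-cycle length = 14 (tail of 1 descent step not counted)

14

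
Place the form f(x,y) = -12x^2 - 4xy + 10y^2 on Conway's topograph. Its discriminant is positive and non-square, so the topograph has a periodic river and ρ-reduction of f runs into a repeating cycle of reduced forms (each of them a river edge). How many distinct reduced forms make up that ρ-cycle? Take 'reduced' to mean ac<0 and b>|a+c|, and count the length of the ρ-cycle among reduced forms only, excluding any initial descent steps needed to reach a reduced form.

D = 496, ⌊√D⌋ = 22
descent: ρ → (10,4,-12)  [lands on river]
river: ρ → (-12,20,2)
river: ρ → (2,20,-12)
river: ρ → (-12,4,10)
river: ρ → (10,16,-6)
river: ρ → (-6,20,4)
river: ρ → (4,20,-6)
river: ρ → (-6,16,10)
ρ-cycle length = 8 (tail of 1 descent step not counted)

8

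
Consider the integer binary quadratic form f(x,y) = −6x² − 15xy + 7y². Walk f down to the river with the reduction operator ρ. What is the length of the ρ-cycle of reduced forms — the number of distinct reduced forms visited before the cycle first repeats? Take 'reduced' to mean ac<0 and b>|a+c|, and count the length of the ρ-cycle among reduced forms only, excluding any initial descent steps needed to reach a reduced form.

D = 393, ⌊√D⌋ = 19
descent: ρ → (7,15,-6)  [lands on river]
river: ρ → (-6,9,13)
river: ρ → (13,17,-2)
river: ρ → (-2,19,4)
river: ρ → (4,13,-14)
river: ρ → (-14,15,3)
river: ρ → (3,15,-14)
river: ρ → (-14,13,4)
river: ρ → (4,19,-2)
river: ρ → (-2,17,13)
river: ρ → (13,9,-6)
river: ρ → (-6,15,7)
river: ρ → (7,13,-8)
river: ρ → (-8,19,1)
river: ρ → (1,19,-8)
river: ρ → (-8,13,7)
ρ-cycle length = 16 (tail of 1 descent step not counted)

16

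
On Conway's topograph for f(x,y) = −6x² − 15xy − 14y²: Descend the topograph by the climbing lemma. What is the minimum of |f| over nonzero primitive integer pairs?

translate: b→3 (≡15 mod 12), so (6,15,14)→(6,3,5)
flip: (6,3,5)→(5,-3,6)
reduced (well bottom): (5,-3,6) with a≤c, −a<b≤a
well minimum |f| = |-5| = 5 (negative-definite)

5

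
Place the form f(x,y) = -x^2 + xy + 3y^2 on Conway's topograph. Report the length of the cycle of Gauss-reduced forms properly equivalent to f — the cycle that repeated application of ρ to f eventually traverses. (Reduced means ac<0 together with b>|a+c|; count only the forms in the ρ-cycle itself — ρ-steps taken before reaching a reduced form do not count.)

D = 13, ⌊√D⌋ = 3
descent: ρ → (3,-1,-1)
descent: ρ → (-1,3,1)  [lands on river]
river: ρ → (1,3,-1)
ρ-cycle length = 2 (tail of 2 descent steps not counted)

2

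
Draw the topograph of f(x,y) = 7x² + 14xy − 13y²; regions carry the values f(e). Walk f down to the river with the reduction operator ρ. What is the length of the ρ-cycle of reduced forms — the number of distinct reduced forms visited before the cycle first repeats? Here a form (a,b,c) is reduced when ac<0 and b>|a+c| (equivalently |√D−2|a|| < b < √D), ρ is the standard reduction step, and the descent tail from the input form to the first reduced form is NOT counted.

D = 560, ⌊√D⌋ = 23
river: ρ → (-13,12,8)
river: ρ → (8,20,-5)
river: ρ → (-5,20,8)
river: ρ → (8,12,-13)
river: ρ → (-13,14,7)
river: ρ → (7,14,-13)
ρ-cycle length = 6 (tail of 0 descent steps not counted)

6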